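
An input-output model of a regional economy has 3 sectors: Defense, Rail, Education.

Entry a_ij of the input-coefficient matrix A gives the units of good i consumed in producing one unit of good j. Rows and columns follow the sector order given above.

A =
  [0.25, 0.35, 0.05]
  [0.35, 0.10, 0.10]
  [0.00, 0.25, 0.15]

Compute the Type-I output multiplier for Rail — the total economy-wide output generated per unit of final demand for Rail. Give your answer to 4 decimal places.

m_R = 2.5420

I − A =
  [   0.75    -0.35    -0.05]
  [  -0.35     0.90    -0.10]
  [   0.00    -0.25     0.85]
Cofactors of I−A, C_ij = (−1)^(i+j)·(minor ij) (rows/columns in the sector order above):
  C_11 = (0.90)(0.85) − (-0.10)(-0.25) = 0.7400
  C_12 = −[(-0.35)(0.85) − (-0.10)(0.00)] = 0.2975
  C_13 = (-0.35)(-0.25) − (0.90)(0.00) = 0.0875
  C_21 = −[(-0.35)(0.85) − (-0.05)(-0.25)] = 0.3100
  C_22 = (0.75)(0.85) − (-0.05)(0.00) = 0.6375
  C_23 = −[(0.75)(-0.25) − (-0.35)(0.00)] = 0.1875
  C_31 = (-0.35)(-0.10) − (-0.05)(0.90) = 0.0800
  C_32 = −[(0.75)(-0.10) − (-0.05)(-0.35)] = 0.0925
  C_33 = (0.75)(0.90) − (-0.35)(-0.35) = 0.5525
det(I−A) = Σ_j (I−A)_1j·C_1j = (0.75)(0.7400) + (-0.35)(0.2975) + (-0.05)(0.0875) = 0.4465
adj(I−A) = Cᵀ =
  [ 0.7400   0.3100   0.0800]
  [ 0.2975   0.6375   0.0925]
  [ 0.0875   0.1875   0.5525]
(I − A)⁻¹ = adj(I−A) / det(I−A) ≈
  [   1.65733     0.69429     0.17917]
  [   0.66629     1.42777     0.20717]
  [   0.19597     0.41993     1.23740]
The output multiplier for sector j is the column-j sum of the Leontief inverse (I − A)⁻¹ = adj(I−A) / det(I−A).
Column R of adj(I−A): (0.3100, 0.6375, 0.1875); det(I−A) = 0.4465.
m_R = (0.3100 + 0.6375 + 0.1875) / 0.4465 = 1.135 / 0.4465 ≈ 2.5420.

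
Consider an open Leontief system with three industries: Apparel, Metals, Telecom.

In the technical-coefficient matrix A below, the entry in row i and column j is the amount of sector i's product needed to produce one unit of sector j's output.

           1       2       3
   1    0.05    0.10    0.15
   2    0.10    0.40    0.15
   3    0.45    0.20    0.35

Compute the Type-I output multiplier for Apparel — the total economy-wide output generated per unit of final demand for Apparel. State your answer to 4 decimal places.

I − A =
  [   0.95    -0.10    -0.15]
  [  -0.10     0.60    -0.15]
  [  -0.45    -0.20     0.65]
Cofactors of I−A, C_ij = (−1)^(i+j)·(minor ij) (rows/columns in the sector order above):
  C_11 = (0.60)(0.65) − (-0.15)(-0.20) = 0.3600
  C_12 = −[(-0.10)(0.65) − (-0.15)(-0.45)] = 0.1325
  C_13 = (-0.10)(-0.20) − (0.60)(-0.45) = 0.2900
  C_21 = −[(-0.10)(0.65) − (-0.15)(-0.20)] = 0.0950
  C_22 = (0.95)(0.65) − (-0.15)(-0.45) = 0.5500
  C_23 = −[(0.95)(-0.20) − (-0.10)(-0.45)] = 0.2350
  C_31 = (-0.10)(-0.15) − (-0.15)(0.60) = 0.1050
  C_32 = −[(0.95)(-0.15) − (-0.15)(-0.10)] = 0.1575
  C_33 = (0.95)(0.60) − (-0.10)(-0.10) = 0.5600
det(I−A) = Σ_j (I−A)_1j·C_1j = (0.95)(0.3600) + (-0.10)(0.1325) + (-0.15)(0.2900) = 0.28525
adj(I−A) = Cᵀ =
  [ 0.3600   0.0950   0.1050]
  [ 0.1325   0.5500   0.1575]
  [ 0.2900   0.2350   0.5600]
(I − A)⁻¹ = adj(I−A) / det(I−A) ≈
  [   1.26205     0.33304     0.36810]
  [   0.46450     1.92813     0.55215]
  [   1.01665     0.82384     1.96319]
The output multiplier for sector j is the column-j sum of the Leontief inverse (I − A)⁻¹ = adj(I−A) / det(I−A).
Column 1 of adj(I−A): (0.3600, 0.1325, 0.2900); det(I−A) = 0.28525.
m_1 = (0.3600 + 0.1325 + 0.2900) / 0.28525 = 0.7825 / 0.28525 ≈ 2.7432.

m_1 = 2.7432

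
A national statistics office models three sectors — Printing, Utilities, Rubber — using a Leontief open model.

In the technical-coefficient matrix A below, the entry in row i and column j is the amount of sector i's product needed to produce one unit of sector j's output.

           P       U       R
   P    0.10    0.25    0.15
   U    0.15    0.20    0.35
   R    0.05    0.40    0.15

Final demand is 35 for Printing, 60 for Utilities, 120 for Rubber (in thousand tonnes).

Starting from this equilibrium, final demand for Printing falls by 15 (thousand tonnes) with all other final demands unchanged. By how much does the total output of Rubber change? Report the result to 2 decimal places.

I − A =
  [   0.90    -0.25    -0.15]
  [  -0.15     0.80    -0.35]
  [  -0.05    -0.40     0.85]
Cofactors of I−A, C_ij = (−1)^(i+j)·(minor ij) (rows/columns in the sector order above):
  C_11 = (0.80)(0.85) − (-0.35)(-0.40) = 0.5400
  C_12 = −[(-0.15)(0.85) − (-0.35)(-0.05)] = 0.1450
  C_13 = (-0.15)(-0.40) − (0.80)(-0.05) = 0.1000
  C_21 = −[(-0.25)(0.85) − (-0.15)(-0.40)] = 0.2725
  C_22 = (0.90)(0.85) − (-0.15)(-0.05) = 0.7575
  C_23 = −[(0.90)(-0.40) − (-0.25)(-0.05)] = 0.3725
  C_31 = (-0.25)(-0.35) − (-0.15)(0.80) = 0.2075
  C_32 = −[(0.90)(-0.35) − (-0.15)(-0.15)] = 0.3375
  C_33 = (0.90)(0.80) − (-0.25)(-0.15) = 0.6825
det(I−A) = Σ_j (I−A)_1j·C_1j = (0.90)(0.5400) + (-0.25)(0.1450) + (-0.15)(0.1000) = 0.43475
adj(I−A) = Cᵀ =
  [ 0.5400   0.2725   0.2075]
  [ 0.1450   0.7575   0.3375]
  [ 0.1000   0.3725   0.6825]
(I − A)⁻¹ = adj(I−A) / det(I−A) ≈
  [   1.2421     0.6268     0.4773]
  [   0.3335     1.7424     0.7763]
  [   0.2300     0.8568     1.5699]
Δx = (I − A)⁻¹ Δd with Δd having -15 in the Printing component and 0 elsewhere.
So Δx_R = L_RP · (-15), where L_RP = adj(I−A)_RP / det(I−A) = 0.1000 / 0.43475.
Δx_R = 0.1000 × (-15) / 0.43475 = -1.50 / 0.43475 ≈ -3.45.

Δx_R = -3.45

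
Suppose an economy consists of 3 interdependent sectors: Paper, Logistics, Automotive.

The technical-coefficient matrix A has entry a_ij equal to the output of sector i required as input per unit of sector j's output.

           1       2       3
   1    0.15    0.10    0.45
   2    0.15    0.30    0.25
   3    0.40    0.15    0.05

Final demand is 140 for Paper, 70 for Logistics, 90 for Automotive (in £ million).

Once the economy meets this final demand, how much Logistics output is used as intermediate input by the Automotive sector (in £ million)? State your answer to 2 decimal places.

z_23 = 71.23

I − A =
  [   0.85    -0.10    -0.45]
  [  -0.15     0.70    -0.25]
  [  -0.40    -0.15     0.95]
Cofactors of I−A, C_ij = (−1)^(i+j)·(minor ij) (rows/columns in the sector order above):
  C_11 = (0.70)(0.95) − (-0.25)(-0.15) = 0.6275
  C_12 = −[(-0.15)(0.95) − (-0.25)(-0.40)] = 0.2425
  C_13 = (-0.15)(-0.15) − (0.70)(-0.40) = 0.3025
  C_21 = −[(-0.10)(0.95) − (-0.45)(-0.15)] = 0.1625
  C_22 = (0.85)(0.95) − (-0.45)(-0.40) = 0.6275
  C_23 = −[(0.85)(-0.15) − (-0.10)(-0.40)] = 0.1675
  C_31 = (-0.10)(-0.25) − (-0.45)(0.70) = 0.3400
  C_32 = −[(0.85)(-0.25) − (-0.45)(-0.15)] = 0.2800
  C_33 = (0.85)(0.70) − (-0.10)(-0.15) = 0.5800
det(I−A) = Σ_j (I−A)_1j·C_1j = (0.85)(0.6275) + (-0.10)(0.2425) + (-0.45)(0.3025) = 0.3730
adj(I−A) = Cᵀ =
  [ 0.6275   0.1625   0.3400]
  [ 0.2425   0.6275   0.2800]
  [ 0.3025   0.1675   0.5800]
(I − A)⁻¹ = adj(I−A) / det(I−A) ≈
  [   1.6823     0.4357     0.9115]
  [   0.6501     1.6823     0.7507]
  [   0.8110     0.4491     1.5550]
First solve x = (I − A)⁻¹ d = adj(I−A)·d / det(I−A); in particular x_3 = (0.3025·140 + 0.1675·70 + 0.5800·90) / 0.3730 = 106.275 / 0.3730 ≈ 284.9196.
Intermediate flow from 2 to 3: z_23 = a_23 · x_3 = 0.25 × 106.275 / 0.3730 = 26.56875 / 0.3730 ≈ 71.23.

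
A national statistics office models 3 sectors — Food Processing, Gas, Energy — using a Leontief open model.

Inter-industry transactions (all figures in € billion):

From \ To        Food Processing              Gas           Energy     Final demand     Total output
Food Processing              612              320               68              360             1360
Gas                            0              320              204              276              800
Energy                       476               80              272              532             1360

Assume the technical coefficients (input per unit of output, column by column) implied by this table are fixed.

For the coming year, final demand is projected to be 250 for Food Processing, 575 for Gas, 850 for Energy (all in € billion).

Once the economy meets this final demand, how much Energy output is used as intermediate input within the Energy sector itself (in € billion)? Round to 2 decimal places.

Technical coefficients a_ij = z_ij / X_j:
  a_11 = 612/1360 = 0.45, a_21 = 0/1360 = 0.00, a_31 = 476/1360 = 0.35
  a_12 = 320/800 = 0.40, a_22 = 320/800 = 0.40, a_32 = 80/800 = 0.10
  a_13 = 68/1360 = 0.05, a_23 = 204/1360 = 0.15, a_33 = 272/1360 = 0.20
I − A =
  [   0.55    -0.40    -0.05]
  [   0.00     0.60    -0.15]
  [  -0.35    -0.10     0.80]
Cofactors of I−A, C_ij = (−1)^(i+j)·(minor ij) (rows/columns in the sector order above):
  C_11 = (0.60)(0.80) − (-0.15)(-0.10) = 0.4650
  C_12 = −[(0.00)(0.80) − (-0.15)(-0.35)] = 0.0525
  C_13 = (0.00)(-0.10) − (0.60)(-0.35) = 0.2100
  C_21 = −[(-0.40)(0.80) − (-0.05)(-0.10)] = 0.3250
  C_22 = (0.55)(0.80) − (-0.05)(-0.35) = 0.4225
  C_23 = −[(0.55)(-0.10) − (-0.40)(-0.35)] = 0.1950
  C_31 = (-0.40)(-0.15) − (-0.05)(0.60) = 0.0900
  C_32 = −[(0.55)(-0.15) − (-0.05)(0.00)] = 0.0825
  C_33 = (0.55)(0.60) − (-0.40)(0.00) = 0.3300
det(I−A) = Σ_j (I−A)_1j·C_1j = (0.55)(0.4650) + (-0.40)(0.0525) + (-0.05)(0.2100) = 0.22425
adj(I−A) = Cᵀ =
  [ 0.4650   0.3250   0.0900]
  [ 0.0525   0.4225   0.0825]
  [ 0.2100   0.1950   0.3300]
(I − A)⁻¹ = adj(I−A) / det(I−A) ≈
  [   2.0736     1.4493     0.4013]
  [   0.2341     1.8841     0.3679]
  [   0.9365     0.8696     1.4716]
First solve x = (I − A)⁻¹ d = adj(I−A)·d / det(I−A); in particular x_3 = (0.2100·250 + 0.1950·575 + 0.3300·850) / 0.22425 = 445.125 / 0.22425 ≈ 1984.9498.
Intermediate flow from 3 to 3: z_33 = a_33 · x_3 = 0.20 × 445.125 / 0.22425 = 89.025 / 0.22425 ≈ 396.99.

z_33 = 396.99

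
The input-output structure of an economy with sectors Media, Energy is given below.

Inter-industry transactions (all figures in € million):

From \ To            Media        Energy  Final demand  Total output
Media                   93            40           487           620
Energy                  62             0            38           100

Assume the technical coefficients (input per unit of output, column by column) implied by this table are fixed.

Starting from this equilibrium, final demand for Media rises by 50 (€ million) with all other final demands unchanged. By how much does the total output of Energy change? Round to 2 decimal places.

Δx_2 = 6.17

Technical coefficients a_ij = z_ij / X_j:
  a_11 = 93/620 = 0.15, a_21 = 62/620 = 0.10
  a_12 = 40/100 = 0.40, a_22 = 0/100 = 0.00
I − A =
  [   0.85    -0.40]
  [  -0.10     1.00]
det(I−A) = (0.85)(1.00) − (-0.40)(-0.10) = 0.8100
adj(I−A) = [[1.00, 0.40], [0.10, 0.85]]
(I − A)⁻¹ = adj(I−A) / det(I−A) ≈
  [   1.2346     0.4938]
  [   0.1235     1.0494]
Δx = (I − A)⁻¹ Δd with Δd having +50 in the Media component and 0 elsewhere.
So Δx_2 = L_21 · (+50), where L_21 = adj(I−A)_21 / det(I−A) = 0.10 / 0.8100.
Δx_2 = 0.10 × (+50) / 0.8100 = 5.00 / 0.8100 ≈ 6.17.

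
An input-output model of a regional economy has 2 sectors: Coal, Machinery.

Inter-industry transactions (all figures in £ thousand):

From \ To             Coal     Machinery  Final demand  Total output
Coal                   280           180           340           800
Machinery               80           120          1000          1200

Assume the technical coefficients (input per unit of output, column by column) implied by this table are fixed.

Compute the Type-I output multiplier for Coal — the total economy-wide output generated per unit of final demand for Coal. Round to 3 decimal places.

Technical coefficients a_ij = z_ij / X_j:
  a_11 = 280/800 = 0.35, a_21 = 80/800 = 0.10
  a_12 = 180/1200 = 0.15, a_22 = 120/1200 = 0.10
I − A =
  [   0.65    -0.15]
  [  -0.10     0.90]
det(I−A) = (0.65)(0.90) − (-0.15)(-0.10) = 0.5700
adj(I−A) = [[0.90, 0.15], [0.10, 0.65]]
(I − A)⁻¹ = adj(I−A) / det(I−A) ≈
  [   1.5789     0.2632]
  [   0.1754     1.1404]
The output multiplier for sector j is the column-j sum of the Leontief inverse (I − A)⁻¹ = adj(I−A) / det(I−A).
Column 1 of adj(I−A): (0.90, 0.10); det(I−A) = 0.5700.
m_1 = (0.90 + 0.10) / 0.5700 = 1.00 / 0.5700 ≈ 1.754.

m_1 = 1.754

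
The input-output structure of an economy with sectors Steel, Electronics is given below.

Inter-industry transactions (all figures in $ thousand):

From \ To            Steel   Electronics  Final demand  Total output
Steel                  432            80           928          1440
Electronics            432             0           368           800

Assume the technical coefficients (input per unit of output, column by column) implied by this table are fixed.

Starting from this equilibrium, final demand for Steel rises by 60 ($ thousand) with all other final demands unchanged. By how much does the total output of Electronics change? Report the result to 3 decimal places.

Technical coefficients a_ij = z_ij / X_j:
  a_11 = 432/1440 = 0.30, a_21 = 432/1440 = 0.30
  a_12 = 80/800 = 0.10, a_22 = 0/800 = 0.00
I − A =
  [   0.70    -0.10]
  [  -0.30     1.00]
det(I−A) = (0.70)(1.00) − (-0.10)(-0.30) = 0.6700
adj(I−A) = [[1.00, 0.10], [0.30, 0.70]]
(I − A)⁻¹ = adj(I−A) / det(I−A) ≈
  [   1.4925     0.1493]
  [   0.4478     1.0448]
Δx = (I − A)⁻¹ Δd with Δd having +60 in the Steel component and 0 elsewhere.
So Δx_2 = L_21 · (+60), where L_21 = adj(I−A)_21 / det(I−A) = 0.30 / 0.6700.
Δx_2 = 0.30 × (+60) / 0.6700 = 18.00 / 0.6700 ≈ 26.866.

Δx_2 = 26.866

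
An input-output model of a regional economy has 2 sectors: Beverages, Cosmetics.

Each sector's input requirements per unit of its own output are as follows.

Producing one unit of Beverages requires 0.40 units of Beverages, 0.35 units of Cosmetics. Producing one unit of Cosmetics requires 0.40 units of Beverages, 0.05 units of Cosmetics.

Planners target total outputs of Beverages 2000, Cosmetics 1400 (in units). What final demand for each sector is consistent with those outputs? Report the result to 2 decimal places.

I − A =
  [   0.60    -0.40]
  [  -0.35     0.95]
d = (I − A) x:
  d_B = (+0.60)·2000 + (-0.40)·1400 = 640.00
  d_C = (-0.35)·2000 + (+0.95)·1400 = 630.00

d_B = 640.00, d_C = 630.00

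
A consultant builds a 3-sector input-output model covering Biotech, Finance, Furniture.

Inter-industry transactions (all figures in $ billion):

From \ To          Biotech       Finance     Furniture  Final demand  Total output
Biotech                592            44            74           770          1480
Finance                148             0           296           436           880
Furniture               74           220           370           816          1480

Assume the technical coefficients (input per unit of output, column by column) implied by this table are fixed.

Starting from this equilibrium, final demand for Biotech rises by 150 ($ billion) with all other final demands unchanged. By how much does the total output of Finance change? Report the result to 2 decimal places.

Technical coefficients a_ij = z_ij / X_j:
  a_11 = 592/1480 = 0.40, a_21 = 148/1480 = 0.10, a_31 = 74/1480 = 0.05
  a_12 = 44/880 = 0.05, a_22 = 0/880 = 0.00, a_32 = 220/880 = 0.25
  a_13 = 74/1480 = 0.05, a_23 = 296/1480 = 0.20, a_33 = 370/1480 = 0.25
I − A =
  [   0.60    -0.05    -0.05]
  [  -0.10     1.00    -0.20]
  [  -0.05    -0.25     0.75]
Cofactors of I−A, C_ij = (−1)^(i+j)·(minor ij) (rows/columns in the sector order above):
  C_11 = (1.00)(0.75) − (-0.20)(-0.25) = 0.7000
  C_12 = −[(-0.10)(0.75) − (-0.20)(-0.05)] = 0.0850
  C_13 = (-0.10)(-0.25) − (1.00)(-0.05) = 0.0750
  C_21 = −[(-0.05)(0.75) − (-0.05)(-0.25)] = 0.0500
  C_22 = (0.60)(0.75) − (-0.05)(-0.05) = 0.4475
  C_23 = −[(0.60)(-0.25) − (-0.05)(-0.05)] = 0.1525
  C_31 = (-0.05)(-0.20) − (-0.05)(1.00) = 0.0600
  C_32 = −[(0.60)(-0.20) − (-0.05)(-0.10)] = 0.1250
  C_33 = (0.60)(1.00) − (-0.05)(-0.10) = 0.5950
det(I−A) = Σ_j (I−A)_1j·C_1j = (0.60)(0.7000) + (-0.05)(0.0850) + (-0.05)(0.0750) = 0.4120
adj(I−A) = Cᵀ =
  [ 0.7000   0.0500   0.0600]
  [ 0.0850   0.4475   0.1250]
  [ 0.0750   0.1525   0.5950]
(I − A)⁻¹ = adj(I−A) / det(I−A) ≈
  [   1.6990     0.1214     0.1456]
  [   0.2063     1.0862     0.3034]
  [   0.1820     0.3701     1.4442]
Δx = (I − A)⁻¹ Δd with Δd having +150 in the Biotech component and 0 elsewhere.
So Δx_2 = L_21 · (+150), where L_21 = adj(I−A)_21 / det(I−A) = 0.0850 / 0.4120.
Δx_2 = 0.0850 × (+150) / 0.4120 = 12.75 / 0.4120 ≈ 30.95.

Δx_2 = 30.95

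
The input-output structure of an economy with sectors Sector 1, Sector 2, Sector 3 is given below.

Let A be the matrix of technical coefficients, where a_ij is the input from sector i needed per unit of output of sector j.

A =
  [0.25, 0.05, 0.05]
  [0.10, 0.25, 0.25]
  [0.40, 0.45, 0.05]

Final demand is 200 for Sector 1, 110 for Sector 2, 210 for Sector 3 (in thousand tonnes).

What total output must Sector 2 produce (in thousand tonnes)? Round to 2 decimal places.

I − A =
  [   0.75    -0.05    -0.05]
  [  -0.10     0.75    -0.25]
  [  -0.40    -0.45     0.95]
Cofactors of I−A, C_ij = (−1)^(i+j)·(minor ij) (rows/columns in the sector order above):
  C_11 = (0.75)(0.95) − (-0.25)(-0.45) = 0.6000
  C_12 = −[(-0.10)(0.95) − (-0.25)(-0.40)] = 0.1950
  C_13 = (-0.10)(-0.45) − (0.75)(-0.40) = 0.3450
  C_21 = −[(-0.05)(0.95) − (-0.05)(-0.45)] = 0.0700
  C_22 = (0.75)(0.95) − (-0.05)(-0.40) = 0.6925
  C_23 = −[(0.75)(-0.45) − (-0.05)(-0.40)] = 0.3575
  C_31 = (-0.05)(-0.25) − (-0.05)(0.75) = 0.0500
  C_32 = −[(0.75)(-0.25) − (-0.05)(-0.10)] = 0.1925
  C_33 = (0.75)(0.75) − (-0.05)(-0.10) = 0.5575
det(I−A) = Σ_j (I−A)_1j·C_1j = (0.75)(0.6000) + (-0.05)(0.1950) + (-0.05)(0.3450) = 0.4230
adj(I−A) = Cᵀ =
  [ 0.6000   0.0700   0.0500]
  [ 0.1950   0.6925   0.1925]
  [ 0.3450   0.3575   0.5575]
(I − A)⁻¹ = adj(I−A) / det(I−A) ≈
  [   1.4184     0.1655     0.1182]
  [   0.4610     1.6371     0.4551]
  [   0.8156     0.8452     1.3180]
x = (I − A)⁻¹ d = adj(I−A)·d / det(I−A), with det(I−A) = 0.4230:
  x_1 = (0.6000·200 + 0.0700·110 + 0.0500·210) / 0.4230 = 138.20 / 0.4230 ≈ 326.71
  x_2 = (0.1950·200 + 0.6925·110 + 0.1925·210) / 0.4230 = 155.60 / 0.4230 ≈ 367.85
  x_3 = (0.3450·200 + 0.3575·110 + 0.5575·210) / 0.4230 = 225.40 / 0.4230 ≈ 532.86

x_2 = 367.85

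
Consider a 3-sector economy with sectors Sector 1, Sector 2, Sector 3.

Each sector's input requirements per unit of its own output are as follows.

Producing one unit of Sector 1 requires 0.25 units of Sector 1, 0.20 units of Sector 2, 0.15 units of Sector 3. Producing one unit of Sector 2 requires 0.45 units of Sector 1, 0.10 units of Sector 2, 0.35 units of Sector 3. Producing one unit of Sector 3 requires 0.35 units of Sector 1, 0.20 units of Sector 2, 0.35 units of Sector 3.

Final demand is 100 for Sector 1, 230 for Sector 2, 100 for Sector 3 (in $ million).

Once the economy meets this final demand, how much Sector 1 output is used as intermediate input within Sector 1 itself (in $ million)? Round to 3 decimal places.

z_11 = 193.247

I − A =
  [   0.75    -0.45    -0.35]
  [  -0.20     0.90    -0.20]
  [  -0.15    -0.35     0.65]
Cofactors of I−A, C_ij = (−1)^(i+j)·(minor ij) (rows/columns in the sector order above):
  C_11 = (0.90)(0.65) − (-0.20)(-0.35) = 0.5150
  C_12 = −[(-0.20)(0.65) − (-0.20)(-0.15)] = 0.1600
  C_13 = (-0.20)(-0.35) − (0.90)(-0.15) = 0.2050
  C_21 = −[(-0.45)(0.65) − (-0.35)(-0.35)] = 0.4150
  C_22 = (0.75)(0.65) − (-0.35)(-0.15) = 0.4350
  C_23 = −[(0.75)(-0.35) − (-0.45)(-0.15)] = 0.3300
  C_31 = (-0.45)(-0.20) − (-0.35)(0.90) = 0.4050
  C_32 = −[(0.75)(-0.20) − (-0.35)(-0.20)] = 0.2200
  C_33 = (0.75)(0.90) − (-0.45)(-0.20) = 0.5850
det(I−A) = Σ_j (I−A)_1j·C_1j = (0.75)(0.5150) + (-0.45)(0.1600) + (-0.35)(0.2050) = 0.2425
adj(I−A) = Cᵀ =
  [ 0.5150   0.4150   0.4050]
  [ 0.1600   0.4350   0.2200]
  [ 0.2050   0.3300   0.5850]
(I − A)⁻¹ = adj(I−A) / det(I−A) ≈
  [   2.1237     1.7113     1.6701]
  [   0.6598     1.7938     0.9072]
  [   0.8454     1.3608     2.4124]
First solve x = (I − A)⁻¹ d = adj(I−A)·d / det(I−A); in particular x_1 = (0.5150·100 + 0.4150·230 + 0.4050·100) / 0.2425 = 187.45 / 0.2425 ≈ 772.98969.
Intermediate flow from 1 to 1: z_11 = a_11 · x_1 = 0.25 × 187.45 / 0.2425 = 46.8625 / 0.2425 ≈ 193.247.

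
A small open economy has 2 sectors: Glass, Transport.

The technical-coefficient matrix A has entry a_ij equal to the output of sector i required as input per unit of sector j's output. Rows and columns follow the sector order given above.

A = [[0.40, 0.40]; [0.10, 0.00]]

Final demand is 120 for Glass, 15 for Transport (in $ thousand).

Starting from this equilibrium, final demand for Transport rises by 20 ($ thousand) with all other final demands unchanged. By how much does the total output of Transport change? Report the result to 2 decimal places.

I − A =
  [   0.60    -0.40]
  [  -0.10     1.00]
det(I−A) = (0.60)(1.00) − (-0.40)(-0.10) = 0.5600
adj(I−A) = [[1.00, 0.40], [0.10, 0.60]]
(I − A)⁻¹ = adj(I−A) / det(I−A) ≈
  [   1.7857     0.7143]
  [   0.1786     1.0714]
Δx = (I − A)⁻¹ Δd with Δd having +20 in the Transport component and 0 elsewhere.
So Δx_T = L_TT · (+20), where L_TT = adj(I−A)_TT / det(I−A) = 0.60 / 0.5600.
Δx_T = 0.60 × (+20) / 0.5600 = 12.00 / 0.5600 ≈ 21.43.

Δx_T = 21.43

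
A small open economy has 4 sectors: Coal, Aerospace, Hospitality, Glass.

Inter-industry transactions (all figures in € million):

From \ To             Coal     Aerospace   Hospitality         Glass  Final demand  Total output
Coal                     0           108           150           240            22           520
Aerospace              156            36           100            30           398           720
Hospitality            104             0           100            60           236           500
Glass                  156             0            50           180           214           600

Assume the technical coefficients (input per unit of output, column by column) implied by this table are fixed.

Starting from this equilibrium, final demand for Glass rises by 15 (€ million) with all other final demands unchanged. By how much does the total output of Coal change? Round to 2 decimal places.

Technical coefficients a_ij = z_ij / X_j:
  a_11 = 0/520 = 0.00, a_21 = 156/520 = 0.30, a_31 = 104/520 = 0.20, a_41 = 156/520 = 0.30
  a_12 = 108/720 = 0.15, a_22 = 36/720 = 0.05, a_32 = 0/720 = 0.00, a_42 = 0/720 = 0.00
  a_13 = 150/500 = 0.30, a_23 = 100/500 = 0.20, a_33 = 100/500 = 0.20, a_43 = 50/500 = 0.10
  a_14 = 240/600 = 0.40, a_24 = 30/600 = 0.05, a_34 = 60/600 = 0.10, a_44 = 180/600 = 0.30
I − A =
  [   1.00    -0.15    -0.30    -0.40]
  [  -0.30     0.95    -0.20    -0.05]
  [  -0.20     0.00     0.80    -0.10]
  [  -0.30     0.00    -0.10     0.70]
Compute the cofactors C_ij = (−1)^(i+j)·(3×3 minor ij) of I−A; the adjugate is their transpose:
adj(I−A) = Cᵀ =
  [ 0.52250   0.08250   0.25925   0.34150]
  [ 0.21200   0.39500   0.20050   0.17800]
  [ 0.16150   0.02550   0.51725   0.16800]
  [ 0.24700   0.03900   0.18500   0.66100]
det(I−A) = Σ_j (I−A)_1j·C_1j = (1.00)(0.52250) + (-0.15)(0.21200) + (-0.30)(0.16150) + (-0.40)(0.24700) = 0.34345
(I − A)⁻¹ = adj(I−A) / det(I−A) ≈
  [   1.5213     0.2402     0.7548     0.9943]
  [   0.6173     1.1501     0.5838     0.5183]
  [   0.4702     0.0742     1.5060     0.4892]
  [   0.7192     0.1136     0.5387     1.9246]
Δx = (I − A)⁻¹ Δd with Δd having +15 in the Glass component and 0 elsewhere.
So Δx_1 = L_14 · (+15), where L_14 = adj(I−A)_14 / det(I−A) = 0.34150 / 0.34345.
Δx_1 = 0.34150 × (+15) / 0.34345 = 5.1225 / 0.34345 ≈ 14.91.

Δx_1 = 14.91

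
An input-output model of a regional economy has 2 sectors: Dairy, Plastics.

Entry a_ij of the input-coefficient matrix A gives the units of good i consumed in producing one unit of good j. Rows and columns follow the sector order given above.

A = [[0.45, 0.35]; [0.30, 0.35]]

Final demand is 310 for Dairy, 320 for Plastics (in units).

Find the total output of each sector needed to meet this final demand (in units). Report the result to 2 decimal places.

x_D = 1241.58, x_P = 1065.35

I − A =
  [   0.55    -0.35]
  [  -0.30     0.65]
det(I−A) = (0.55)(0.65) − (-0.35)(-0.30) = 0.2525
adj(I−A) = [[0.65, 0.35], [0.30, 0.55]]
(I − A)⁻¹ = adj(I−A) / det(I−A) ≈
  [   2.5743     1.3861]
  [   1.1881     2.1782]
x = (I − A)⁻¹ d = adj(I−A)·d / det(I−A), with det(I−A) = 0.2525:
  x_D = (0.65·310 + 0.35·320) / 0.2525 = 313.50 / 0.2525 ≈ 1241.58
  x_P = (0.30·310 + 0.55·320) / 0.2525 = 269.00 / 0.2525 ≈ 1065.35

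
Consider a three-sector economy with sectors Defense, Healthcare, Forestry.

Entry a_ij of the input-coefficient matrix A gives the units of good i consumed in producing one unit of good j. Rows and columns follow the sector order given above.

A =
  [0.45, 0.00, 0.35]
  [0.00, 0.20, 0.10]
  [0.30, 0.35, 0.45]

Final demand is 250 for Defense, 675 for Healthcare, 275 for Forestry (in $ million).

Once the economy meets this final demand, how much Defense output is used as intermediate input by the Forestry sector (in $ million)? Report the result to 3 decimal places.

z_13 = 784.347

I − A =
  [   0.55     0.00    -0.35]
  [   0.00     0.80    -0.10]
  [  -0.30    -0.35     0.55]
Cofactors of I−A, C_ij = (−1)^(i+j)·(minor ij) (rows/columns in the sector order above):
  C_11 = (0.80)(0.55) − (-0.10)(-0.35) = 0.4050
  C_12 = −[(0.00)(0.55) − (-0.10)(-0.30)] = 0.0300
  C_13 = (0.00)(-0.35) − (0.80)(-0.30) = 0.2400
  C_21 = −[(0.00)(0.55) − (-0.35)(-0.35)] = 0.1225
  C_22 = (0.55)(0.55) − (-0.35)(-0.30) = 0.1975
  C_23 = −[(0.55)(-0.35) − (0.00)(-0.30)] = 0.1925
  C_31 = (0.00)(-0.10) − (-0.35)(0.80) = 0.2800
  C_32 = −[(0.55)(-0.10) − (-0.35)(0.00)] = 0.0550
  C_33 = (0.55)(0.80) − (0.00)(0.00) = 0.4400
det(I−A) = Σ_j (I−A)_1j·C_1j = (0.55)(0.4050) + (0.00)(0.0300) + (-0.35)(0.2400) = 0.13875
adj(I−A) = Cᵀ =
  [ 0.4050   0.1225   0.2800]
  [ 0.0300   0.1975   0.0550]
  [ 0.2400   0.1925   0.4400]
(I − A)⁻¹ = adj(I−A) / det(I−A) ≈
  [   2.9189     0.8829     2.0180]
  [   0.2162     1.4234     0.3964]
  [   1.7297     1.3874     3.1712]
First solve x = (I − A)⁻¹ d = adj(I−A)·d / det(I−A); in particular x_3 = (0.2400·250 + 0.1925·675 + 0.4400·275) / 0.13875 = 310.9375 / 0.13875 ≈ 2240.99099.
Intermediate flow from 1 to 3: z_13 = a_13 · x_3 = 0.35 × 310.9375 / 0.13875 = 108.828125 / 0.13875 ≈ 784.347.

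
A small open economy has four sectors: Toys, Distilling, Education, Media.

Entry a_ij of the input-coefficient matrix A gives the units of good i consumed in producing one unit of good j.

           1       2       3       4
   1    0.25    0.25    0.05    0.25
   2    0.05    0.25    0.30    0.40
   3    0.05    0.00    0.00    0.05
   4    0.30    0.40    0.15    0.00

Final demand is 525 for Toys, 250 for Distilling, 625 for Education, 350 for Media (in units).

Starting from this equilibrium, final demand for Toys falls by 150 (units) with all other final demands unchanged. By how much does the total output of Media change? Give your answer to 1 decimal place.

I − A =
  [   0.75    -0.25    -0.05    -0.25]
  [  -0.05     0.75    -0.30    -0.40]
  [  -0.05     0.00     1.00    -0.05]
  [  -0.30    -0.40    -0.15     1.00]
Compute the cofactors C_ij = (−1)^(i+j)·(3×3 minor ij) of I−A; the adjugate is their transpose:
adj(I−A) = Cᵀ =
  [ 0.578375   0.349125   0.177625   0.293125]
  [ 0.192125   0.664250   0.257875   0.326625]
  [ 0.041750   0.036250   0.338750   0.041875]
  [ 0.256625   0.375875   0.207250   0.544375]
det(I−A) = Σ_j (I−A)_1j·C_1j = (0.75)(0.578375) + (-0.25)(0.192125) + (-0.05)(0.041750) + (-0.25)(0.256625) = 0.31950625
(I − A)⁻¹ = adj(I−A) / det(I−A) ≈
  [   1.8102     1.0927     0.5559     0.9174]
  [   0.6013     2.0790     0.8071     1.0223]
  [   0.1307     0.1135     1.0602     0.1311]
  [   0.8032     1.1764     0.6487     1.7038]
Δx = (I − A)⁻¹ Δd with Δd having -150 in the Toys component and 0 elsewhere.
So Δx_4 = L_41 · (-150), where L_41 = adj(I−A)_41 / det(I−A) = 0.256625 / 0.31950625.
Δx_4 = 0.256625 × (-150) / 0.31950625 = -38.49375 / 0.31950625 ≈ -120.5.

Δx_4 = -120.5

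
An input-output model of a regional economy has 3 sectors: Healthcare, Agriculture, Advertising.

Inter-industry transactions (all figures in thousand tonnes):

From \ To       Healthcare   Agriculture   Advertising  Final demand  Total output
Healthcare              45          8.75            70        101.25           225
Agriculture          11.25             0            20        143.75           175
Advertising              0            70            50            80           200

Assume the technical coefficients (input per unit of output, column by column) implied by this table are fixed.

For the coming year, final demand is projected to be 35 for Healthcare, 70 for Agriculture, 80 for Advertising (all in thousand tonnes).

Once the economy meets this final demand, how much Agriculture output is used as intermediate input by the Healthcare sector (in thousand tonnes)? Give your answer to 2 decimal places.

z_21 = 5.87

Technical coefficients a_ij = z_ij / X_j:
  a_11 = 45/225 = 0.20, a_21 = 11.25/225 = 0.05, a_31 = 0/225 = 0.00
  a_12 = 8.75/175 = 0.05, a_22 = 0/175 = 0.00, a_32 = 70/175 = 0.40
  a_13 = 70/200 = 0.35, a_23 = 20/200 = 0.10, a_33 = 50/200 = 0.25
I − A =
  [   0.80    -0.05    -0.35]
  [  -0.05     1.00    -0.10]
  [   0.00    -0.40     0.75]
Cofactors of I−A, C_ij = (−1)^(i+j)·(minor ij) (rows/columns in the sector order above):
  C_11 = (1.00)(0.75) − (-0.10)(-0.40) = 0.7100
  C_12 = −[(-0.05)(0.75) − (-0.10)(0.00)] = 0.0375
  C_13 = (-0.05)(-0.40) − (1.00)(0.00) = 0.0200
  C_21 = −[(-0.05)(0.75) − (-0.35)(-0.40)] = 0.1775
  C_22 = (0.80)(0.75) − (-0.35)(0.00) = 0.6000
  C_23 = −[(0.80)(-0.40) − (-0.05)(0.00)] = 0.3200
  C_31 = (-0.05)(-0.10) − (-0.35)(1.00) = 0.3550
  C_32 = −[(0.80)(-0.10) − (-0.35)(-0.05)] = 0.0975
  C_33 = (0.80)(1.00) − (-0.05)(-0.05) = 0.7975
det(I−A) = Σ_j (I−A)_1j·C_1j = (0.80)(0.7100) + (-0.05)(0.0375) + (-0.35)(0.0200) = 0.559125
adj(I−A) = Cᵀ =
  [ 0.7100   0.1775   0.3550]
  [ 0.0375   0.6000   0.0975]
  [ 0.0200   0.3200   0.7975]
(I − A)⁻¹ = adj(I−A) / det(I−A) ≈
  [   1.2698     0.3175     0.6349]
  [   0.0671     1.0731     0.1744]
  [   0.0358     0.5723     1.4263]
First solve x = (I − A)⁻¹ d = adj(I−A)·d / det(I−A); in particular x_1 = (0.7100·35 + 0.1775·70 + 0.3550·80) / 0.559125 = 65.675 / 0.559125 ≈ 117.4603.
Intermediate flow from 2 to 1: z_21 = a_21 · x_1 = 0.05 × 65.675 / 0.559125 = 3.28375 / 0.559125 ≈ 5.87.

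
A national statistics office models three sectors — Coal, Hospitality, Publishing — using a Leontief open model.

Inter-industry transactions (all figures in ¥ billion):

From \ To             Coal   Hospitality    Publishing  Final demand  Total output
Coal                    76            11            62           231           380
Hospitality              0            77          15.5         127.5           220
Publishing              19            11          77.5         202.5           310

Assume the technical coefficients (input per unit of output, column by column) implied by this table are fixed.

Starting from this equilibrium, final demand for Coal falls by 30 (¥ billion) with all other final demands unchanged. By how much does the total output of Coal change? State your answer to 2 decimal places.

Technical coefficients a_ij = z_ij / X_j:
  a_11 = 76/380 = 0.20, a_21 = 0/380 = 0.00, a_31 = 19/380 = 0.05
  a_12 = 11/220 = 0.05, a_22 = 77/220 = 0.35, a_32 = 11/220 = 0.05
  a_13 = 62/310 = 0.20, a_23 = 15.5/310 = 0.05, a_33 = 77.5/310 = 0.25
I − A =
  [   0.80    -0.05    -0.20]
  [   0.00     0.65    -0.05]
  [  -0.05    -0.05     0.75]
Cofactors of I−A, C_ij = (−1)^(i+j)·(minor ij) (rows/columns in the sector order above):
  C_11 = (0.65)(0.75) − (-0.05)(-0.05) = 0.4850
  C_12 = −[(0.00)(0.75) − (-0.05)(-0.05)] = 0.0025
  C_13 = (0.00)(-0.05) − (0.65)(-0.05) = 0.0325
  C_21 = −[(-0.05)(0.75) − (-0.20)(-0.05)] = 0.0475
  C_22 = (0.80)(0.75) − (-0.20)(-0.05) = 0.5900
  C_23 = −[(0.80)(-0.05) − (-0.05)(-0.05)] = 0.0425
  C_31 = (-0.05)(-0.05) − (-0.20)(0.65) = 0.1325
  C_32 = −[(0.80)(-0.05) − (-0.20)(0.00)] = 0.0400
  C_33 = (0.80)(0.65) − (-0.05)(0.00) = 0.5200
det(I−A) = Σ_j (I−A)_1j·C_1j = (0.80)(0.4850) + (-0.05)(0.0025) + (-0.20)(0.0325) = 0.381375
adj(I−A) = Cᵀ =
  [ 0.4850   0.0475   0.1325]
  [ 0.0025   0.5900   0.0400]
  [ 0.0325   0.0425   0.5200]
(I − A)⁻¹ = adj(I−A) / det(I−A) ≈
  [   1.2717     0.1245     0.3474]
  [   0.0066     1.5470     0.1049]
  [   0.0852     0.1114     1.3635]
Δx = (I − A)⁻¹ Δd with Δd having -30 in the Coal component and 0 elsewhere.
So Δx_1 = L_11 · (-30), where L_11 = adj(I−A)_11 / det(I−A) = 0.4850 / 0.381375.
Δx_1 = 0.4850 × (-30) / 0.381375 = -14.55 / 0.381375 ≈ -38.15.

Δx_1 = -38.15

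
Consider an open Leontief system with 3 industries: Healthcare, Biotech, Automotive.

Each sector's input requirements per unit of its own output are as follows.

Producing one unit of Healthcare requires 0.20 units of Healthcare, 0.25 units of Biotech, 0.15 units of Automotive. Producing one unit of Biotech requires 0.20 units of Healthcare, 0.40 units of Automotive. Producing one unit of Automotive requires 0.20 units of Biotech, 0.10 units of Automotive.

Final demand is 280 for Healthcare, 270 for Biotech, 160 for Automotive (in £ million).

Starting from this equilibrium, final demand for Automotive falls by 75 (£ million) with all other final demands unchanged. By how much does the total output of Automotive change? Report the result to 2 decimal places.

I − A =
  [   0.80    -0.20     0.00]
  [  -0.25     1.00    -0.20]
  [  -0.15    -0.40     0.90]
Cofactors of I−A, C_ij = (−1)^(i+j)·(minor ij) (rows/columns in the sector order above):
  C_11 = (1.00)(0.90) − (-0.20)(-0.40) = 0.8200
  C_12 = −[(-0.25)(0.90) − (-0.20)(-0.15)] = 0.2550
  C_13 = (-0.25)(-0.40) − (1.00)(-0.15) = 0.2500
  C_21 = −[(-0.20)(0.90) − (0.00)(-0.40)] = 0.1800
  C_22 = (0.80)(0.90) − (0.00)(-0.15) = 0.7200
  C_23 = −[(0.80)(-0.40) − (-0.20)(-0.15)] = 0.3500
  C_31 = (-0.20)(-0.20) − (0.00)(1.00) = 0.0400
  C_32 = −[(0.80)(-0.20) − (0.00)(-0.25)] = 0.1600
  C_33 = (0.80)(1.00) − (-0.20)(-0.25) = 0.7500
det(I−A) = Σ_j (I−A)_1j·C_1j = (0.80)(0.8200) + (-0.20)(0.2550) + (0.00)(0.2500) = 0.6050
adj(I−A) = Cᵀ =
  [ 0.8200   0.1800   0.0400]
  [ 0.2550   0.7200   0.1600]
  [ 0.2500   0.3500   0.7500]
(I − A)⁻¹ = adj(I−A) / det(I−A) ≈
  [   1.3554     0.2975     0.0661]
  [   0.4215     1.1901     0.2645]
  [   0.4132     0.5785     1.2397]
Δx = (I − A)⁻¹ Δd with Δd having -75 in the Automotive component and 0 elsewhere.
So Δx_3 = L_33 · (-75), where L_33 = adj(I−A)_33 / det(I−A) = 0.7500 / 0.6050.
Δx_3 = 0.7500 × (-75) / 0.6050 = -56.25 / 0.6050 ≈ -92.98.

Δx_3 = -92.98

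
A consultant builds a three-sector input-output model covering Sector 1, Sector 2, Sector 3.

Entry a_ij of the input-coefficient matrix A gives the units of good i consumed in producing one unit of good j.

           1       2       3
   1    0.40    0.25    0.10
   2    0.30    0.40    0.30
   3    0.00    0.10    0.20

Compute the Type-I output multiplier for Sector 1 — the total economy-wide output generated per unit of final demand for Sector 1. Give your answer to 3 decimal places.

I − A =
  [   0.60    -0.25    -0.10]
  [  -0.30     0.60    -0.30]
  [   0.00    -0.10     0.80]
Cofactors of I−A, C_ij = (−1)^(i+j)·(minor ij) (rows/columns in the sector order above):
  C_11 = (0.60)(0.80) − (-0.30)(-0.10) = 0.4500
  C_12 = −[(-0.30)(0.80) − (-0.30)(0.00)] = 0.2400
  C_13 = (-0.30)(-0.10) − (0.60)(0.00) = 0.0300
  C_21 = −[(-0.25)(0.80) − (-0.10)(-0.10)] = 0.2100
  C_22 = (0.60)(0.80) − (-0.10)(0.00) = 0.4800
  C_23 = −[(0.60)(-0.10) − (-0.25)(0.00)] = 0.0600
  C_31 = (-0.25)(-0.30) − (-0.10)(0.60) = 0.1350
  C_32 = −[(0.60)(-0.30) − (-0.10)(-0.30)] = 0.2100
  C_33 = (0.60)(0.60) − (-0.25)(-0.30) = 0.2850
det(I−A) = Σ_j (I−A)_1j·C_1j = (0.60)(0.4500) + (-0.25)(0.2400) + (-0.10)(0.0300) = 0.2070
adj(I−A) = Cᵀ =
  [ 0.4500   0.2100   0.1350]
  [ 0.2400   0.4800   0.2100]
  [ 0.0300   0.0600   0.2850]
(I − A)⁻¹ = adj(I−A) / det(I−A) ≈
  [   2.1739     1.0145     0.6522]
  [   1.1594     2.3188     1.0145]
  [   0.1449     0.2899     1.3768]
The output multiplier for sector j is the column-j sum of the Leontief inverse (I − A)⁻¹ = adj(I−A) / det(I−A).
Column 1 of adj(I−A): (0.4500, 0.2400, 0.0300); det(I−A) = 0.2070.
m_1 = (0.4500 + 0.2400 + 0.0300) / 0.2070 = 0.72 / 0.2070 ≈ 3.478.

m_1 = 3.478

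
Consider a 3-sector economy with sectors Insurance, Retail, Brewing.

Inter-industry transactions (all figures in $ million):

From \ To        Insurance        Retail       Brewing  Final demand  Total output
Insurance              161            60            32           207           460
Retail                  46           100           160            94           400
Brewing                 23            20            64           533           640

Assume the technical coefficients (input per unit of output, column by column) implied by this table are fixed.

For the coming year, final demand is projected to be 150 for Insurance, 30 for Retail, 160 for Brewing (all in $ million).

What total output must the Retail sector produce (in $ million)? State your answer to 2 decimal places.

x_2 = 144.39

Technical coefficients a_ij = z_ij / X_j:
  a_11 = 161/460 = 0.35, a_21 = 46/460 = 0.10, a_31 = 23/460 = 0.05
  a_12 = 60/400 = 0.15, a_22 = 100/400 = 0.25, a_32 = 20/400 = 0.05
  a_13 = 32/640 = 0.05, a_23 = 160/640 = 0.25, a_33 = 64/640 = 0.10
I − A =
  [   0.65    -0.15    -0.05]
  [  -0.10     0.75    -0.25]
  [  -0.05    -0.05     0.90]
Cofactors of I−A, C_ij = (−1)^(i+j)·(minor ij) (rows/columns in the sector order above):
  C_11 = (0.75)(0.90) − (-0.25)(-0.05) = 0.6625
  C_12 = −[(-0.10)(0.90) − (-0.25)(-0.05)] = 0.1025
  C_13 = (-0.10)(-0.05) − (0.75)(-0.05) = 0.0425
  C_21 = −[(-0.15)(0.90) − (-0.05)(-0.05)] = 0.1375
  C_22 = (0.65)(0.90) − (-0.05)(-0.05) = 0.5825
  C_23 = −[(0.65)(-0.05) − (-0.15)(-0.05)] = 0.0400
  C_31 = (-0.15)(-0.25) − (-0.05)(0.75) = 0.0750
  C_32 = −[(0.65)(-0.25) − (-0.05)(-0.10)] = 0.1675
  C_33 = (0.65)(0.75) − (-0.15)(-0.10) = 0.4725
det(I−A) = Σ_j (I−A)_1j·C_1j = (0.65)(0.6625) + (-0.15)(0.1025) + (-0.05)(0.0425) = 0.413125
adj(I−A) = Cᵀ =
  [ 0.6625   0.1375   0.0750]
  [ 0.1025   0.5825   0.1675]
  [ 0.0425   0.0400   0.4725]
(I − A)⁻¹ = adj(I−A) / det(I−A) ≈
  [   1.6036     0.3328     0.1815]
  [   0.2481     1.4100     0.4054]
  [   0.1029     0.0968     1.1437]
x = (I − A)⁻¹ d = adj(I−A)·d / det(I−A), with det(I−A) = 0.413125:
  x_1 = (0.6625·150 + 0.1375·30 + 0.0750·160) / 0.413125 = 115.50 / 0.413125 ≈ 279.58
  x_2 = (0.1025·150 + 0.5825·30 + 0.1675·160) / 0.413125 = 59.65 / 0.413125 ≈ 144.39
  x_3 = (0.0425·150 + 0.0400·30 + 0.4725·160) / 0.413125 = 83.175 / 0.413125 ≈ 201.33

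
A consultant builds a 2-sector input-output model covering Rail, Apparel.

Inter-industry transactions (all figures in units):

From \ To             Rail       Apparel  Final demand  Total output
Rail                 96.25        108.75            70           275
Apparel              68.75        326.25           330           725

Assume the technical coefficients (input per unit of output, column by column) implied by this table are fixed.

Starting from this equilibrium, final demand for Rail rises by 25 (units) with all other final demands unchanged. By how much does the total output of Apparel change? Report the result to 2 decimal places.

Δx_2 = 19.53

Technical coefficients a_ij = z_ij / X_j:
  a_11 = 96.25/275 = 0.35, a_21 = 68.75/275 = 0.25
  a_12 = 108.75/725 = 0.15, a_22 = 326.25/725 = 0.45
I − A =
  [   0.65    -0.15]
  [  -0.25     0.55]
det(I−A) = (0.65)(0.55) − (-0.15)(-0.25) = 0.3200
adj(I−A) = [[0.55, 0.15], [0.25, 0.65]]
(I − A)⁻¹ = adj(I−A) / det(I−A) ≈
  [   1.7188     0.4688]
  [   0.7813     2.0313]
Δx = (I − A)⁻¹ Δd with Δd having +25 in the Rail component and 0 elsewhere.
So Δx_2 = L_21 · (+25), where L_21 = adj(I−A)_21 / det(I−A) = 0.25 / 0.3200.
Δx_2 = 0.25 × (+25) / 0.3200 = 6.25 / 0.3200 ≈ 19.53.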